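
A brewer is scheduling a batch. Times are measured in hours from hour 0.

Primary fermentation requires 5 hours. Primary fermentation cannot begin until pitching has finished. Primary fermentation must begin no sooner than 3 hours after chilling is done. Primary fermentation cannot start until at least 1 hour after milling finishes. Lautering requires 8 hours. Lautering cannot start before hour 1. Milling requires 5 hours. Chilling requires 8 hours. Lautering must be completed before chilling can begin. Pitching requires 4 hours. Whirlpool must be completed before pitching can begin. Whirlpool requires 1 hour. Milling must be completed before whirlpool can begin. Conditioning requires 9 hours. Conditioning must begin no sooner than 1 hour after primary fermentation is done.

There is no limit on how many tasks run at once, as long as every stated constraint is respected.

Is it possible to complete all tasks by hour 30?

Lautering cannot begin until its own release at hour 1. It runs from hour 1 to 1 + 8 = hour 9.
Chilling cannot begin until lautering (finishes hour 9). It runs from hour 9 to 9 + 8 = hour 17.
Milling has no prerequisites, so it starts at hour 0 and finishes at hour 5.
Whirlpool cannot begin until milling (finishes hour 5). It runs from hour 5 to 5 + 1 = hour 6.
After whirlpool (finishes hour 6), pitching can start at hour 6 and finishes at hour 10.
Primary fermentation needs all of pitching (finishes hour 10); chilling (finishes hour 17, plus 3-hour gap → hour 20); milling (finishes hour 5, plus 1-hour gap → hour 6). That puts its earliest start at hour 20; it finishes at 20 + 5 = hour 25.
After primary fermentation (finishes hour 25, plus 1-hour gap → hour 26), conditioning can start at hour 26 and finishes at hour 35.
The earliest everything can be done is hour 35, which is after the deadline of 30, so it is not possible.

No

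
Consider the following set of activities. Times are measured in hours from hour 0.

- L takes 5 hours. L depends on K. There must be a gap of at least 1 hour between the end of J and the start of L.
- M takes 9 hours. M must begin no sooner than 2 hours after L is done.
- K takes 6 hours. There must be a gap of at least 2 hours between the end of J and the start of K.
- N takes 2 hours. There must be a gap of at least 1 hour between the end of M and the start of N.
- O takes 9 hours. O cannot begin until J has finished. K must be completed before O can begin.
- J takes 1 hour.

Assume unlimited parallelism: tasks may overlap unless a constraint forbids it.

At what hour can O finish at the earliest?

J can start immediately at hour 0; it finishes at hour 1.
K cannot begin until J (finishes hour 1, plus 2-hour gap → hour 3). It runs from hour 3 to 3 + 6 = hour 9.
O needs all of J (finishes hour 1); K (finishes hour 9). That puts its earliest start at hour 9; it finishes at 9 + 9 = hour 18.

18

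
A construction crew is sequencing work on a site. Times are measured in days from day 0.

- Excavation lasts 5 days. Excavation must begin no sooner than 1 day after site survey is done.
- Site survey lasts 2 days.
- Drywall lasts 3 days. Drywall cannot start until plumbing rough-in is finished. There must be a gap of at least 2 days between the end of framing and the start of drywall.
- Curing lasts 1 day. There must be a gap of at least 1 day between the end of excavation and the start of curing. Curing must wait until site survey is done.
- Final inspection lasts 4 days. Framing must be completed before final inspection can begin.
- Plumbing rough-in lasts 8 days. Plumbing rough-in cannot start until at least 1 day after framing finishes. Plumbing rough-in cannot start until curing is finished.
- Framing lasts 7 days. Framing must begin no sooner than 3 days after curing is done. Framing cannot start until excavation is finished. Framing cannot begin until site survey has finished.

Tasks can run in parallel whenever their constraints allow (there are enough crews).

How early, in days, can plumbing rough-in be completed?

Site survey can start immediately at day 0; it finishes at day 2.
Excavation cannot begin until site survey (finishes day 2, plus 1-day gap → day 3). It runs from day 3 to 3 + 5 = day 8.
Curing has to wait for excavation (finishes day 8, plus 1-day gap → day 9); site survey (finishes day 2). The latest of these is day 9, so curing runs day 9 to 9 + 1 = day 10.
For framing: curing (finishes day 10, plus 3-day gap → day 13); excavation (finishes day 8); site survey (finishes day 2). Taking the maximum gives a start of day 13, and it finishes at 13 + 7 = day 20.
Plumbing rough-in needs all of framing (finishes day 20, plus 1-day gap → day 21); curing (finishes day 10). That puts its earliest start at day 21; it finishes at 21 + 8 = day 29.

29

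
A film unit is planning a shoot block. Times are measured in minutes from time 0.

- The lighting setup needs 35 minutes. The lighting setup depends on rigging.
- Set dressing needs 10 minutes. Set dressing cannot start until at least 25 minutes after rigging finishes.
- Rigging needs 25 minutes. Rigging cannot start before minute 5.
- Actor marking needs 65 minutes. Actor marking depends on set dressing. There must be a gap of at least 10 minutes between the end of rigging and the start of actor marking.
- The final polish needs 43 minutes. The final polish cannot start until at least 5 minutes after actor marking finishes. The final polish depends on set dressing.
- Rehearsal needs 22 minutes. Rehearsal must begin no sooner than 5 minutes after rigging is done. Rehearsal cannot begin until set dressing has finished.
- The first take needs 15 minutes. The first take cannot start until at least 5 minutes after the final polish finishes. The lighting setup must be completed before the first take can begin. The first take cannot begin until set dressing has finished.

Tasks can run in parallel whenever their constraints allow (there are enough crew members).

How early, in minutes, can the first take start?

183

Rigging waits on its own release at minute 5, so it starts at minute 5 and finishes at 5 + 25 = minute 30.
The lighting setup cannot begin until rigging (finishes minute 30). It runs from minute 30 to 30 + 35 = minute 65.
Set dressing waits on rigging (finishes minute 30, plus 25-minute gap → minute 55), so it starts at minute 55 and finishes at 55 + 10 = minute 65.
Actor marking has to wait for set dressing (finishes minute 65); rigging (finishes minute 30, plus 10-minute gap → minute 40). The latest of these is minute 65, so actor marking runs minute 65 to 65 + 65 = minute 130.
The final polish has to wait for actor marking (finishes minute 130, plus 5-minute gap → minute 135); set dressing (finishes minute 65). The latest of these is minute 135, so the final polish runs minute 135 to 135 + 43 = minute 178.
The first take waits on the final polish (finishes minute 178, plus 5-minute gap → minute 183); the lighting setup (finishes minute 65); set dressing (finishes minute 65). The latest of these is minute 183, which is the earliest the first take can start.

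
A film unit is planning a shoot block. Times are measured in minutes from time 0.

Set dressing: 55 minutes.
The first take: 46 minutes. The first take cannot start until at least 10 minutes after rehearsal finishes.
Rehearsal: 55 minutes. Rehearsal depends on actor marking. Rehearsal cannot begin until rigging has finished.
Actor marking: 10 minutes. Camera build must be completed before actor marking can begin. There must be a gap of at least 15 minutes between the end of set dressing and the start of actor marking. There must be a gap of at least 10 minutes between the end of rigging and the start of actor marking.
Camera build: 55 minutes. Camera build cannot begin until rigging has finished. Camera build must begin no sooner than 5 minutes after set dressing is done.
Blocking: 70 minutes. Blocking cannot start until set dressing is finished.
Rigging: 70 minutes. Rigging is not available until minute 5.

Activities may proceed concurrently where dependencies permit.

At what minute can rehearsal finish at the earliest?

Set dressing has no prerequisites, so it starts at minute 0 and finishes at minute 55.
Rigging waits on its own release at minute 5, so it starts at minute 5 and finishes at 5 + 70 = minute 75.
Camera build cannot start until rigging (finishes minute 75); set dressing (finishes minute 55, plus 5-minute gap → minute 60). The controlling bound is minute 75, so camera build finishes at 75 + 55 = minute 130.
Actor marking cannot start until camera build (finishes minute 130); set dressing (finishes minute 55, plus 15-minute gap → minute 70); rigging (finishes minute 75, plus 10-minute gap → minute 85). The controlling bound is minute 130, so actor marking finishes at 130 + 10 = minute 140.
For rehearsal: actor marking (finishes minute 140); rigging (finishes minute 75). Taking the maximum gives a start of minute 140, and it finishes at 140 + 55 = minute 195.

195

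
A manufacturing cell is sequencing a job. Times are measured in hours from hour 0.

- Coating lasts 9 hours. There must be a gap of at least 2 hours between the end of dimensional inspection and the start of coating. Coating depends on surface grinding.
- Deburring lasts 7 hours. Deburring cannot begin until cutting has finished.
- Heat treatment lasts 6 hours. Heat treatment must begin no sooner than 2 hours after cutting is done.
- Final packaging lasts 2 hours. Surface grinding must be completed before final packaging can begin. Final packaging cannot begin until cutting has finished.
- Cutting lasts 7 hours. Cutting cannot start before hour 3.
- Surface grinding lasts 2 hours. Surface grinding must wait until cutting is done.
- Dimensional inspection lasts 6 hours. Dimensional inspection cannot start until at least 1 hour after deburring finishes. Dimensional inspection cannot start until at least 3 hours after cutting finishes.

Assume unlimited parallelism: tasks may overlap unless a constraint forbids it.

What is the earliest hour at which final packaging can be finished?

14

Cutting cannot begin until its own release at hour 3. It runs from hour 3 to 3 + 7 = hour 10.
Surface grinding cannot begin until cutting (finishes hour 10). It runs from hour 10 to 10 + 2 = hour 12.
Final packaging needs all of surface grinding (finishes hour 12); cutting (finishes hour 10). That puts its earliest start at hour 12; it finishes at 12 + 2 = hour 14.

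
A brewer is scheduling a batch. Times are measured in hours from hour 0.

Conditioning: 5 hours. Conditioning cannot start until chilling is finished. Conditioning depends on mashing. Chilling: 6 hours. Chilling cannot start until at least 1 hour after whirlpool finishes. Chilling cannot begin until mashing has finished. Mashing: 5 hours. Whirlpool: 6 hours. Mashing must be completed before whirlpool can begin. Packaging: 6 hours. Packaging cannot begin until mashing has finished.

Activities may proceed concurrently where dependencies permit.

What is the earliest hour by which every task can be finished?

23

Mashing has no prerequisites, so it starts at hour 0 and finishes at hour 5.
Packaging waits on mashing (finishes hour 5), so it starts at hour 5 and finishes at 5 + 6 = hour 11.
Whirlpool waits on mashing (finishes hour 5), so it starts at hour 5 and finishes at 5 + 6 = hour 11.
Chilling has to wait for whirlpool (finishes hour 11, plus 1-hour gap → hour 12); mashing (finishes hour 5). The latest of these is hour 12, so chilling runs hour 12 to 12 + 6 = hour 18.
Conditioning needs all of chilling (finishes hour 18); mashing (finishes hour 5). That puts its earliest start at hour 18; it finishes at 18 + 5 = hour 23.
All tasks are finished once the last one completes. Finish times: Mashing at 5, Whirlpool at 11, Chilling at 18, Conditioning at 23, Packaging at 11. The latest is hour 23.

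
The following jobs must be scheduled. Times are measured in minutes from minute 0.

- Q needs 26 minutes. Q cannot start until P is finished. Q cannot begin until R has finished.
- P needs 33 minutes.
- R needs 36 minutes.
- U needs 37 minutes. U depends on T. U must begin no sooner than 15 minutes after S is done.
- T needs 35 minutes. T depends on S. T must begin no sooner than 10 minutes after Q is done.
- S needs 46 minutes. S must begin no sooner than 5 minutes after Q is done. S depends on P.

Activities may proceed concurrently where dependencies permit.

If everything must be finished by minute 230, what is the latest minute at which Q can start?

Nothing follows U; the deadline of minute 230 is its only limit. It must start by 230 − 37 = minute 193.
T feeds into U (must start by minute 193); so T must finish by minute 193 and therefore start by minute 158.
S has several dependents: T (must start by minute 158); U (must start by minute 193, minus 15-minute gap → minute 178). The earliest of those limits is minute 158, so S must start by 158 − 46 = minute 112.
Q feeds S (must start by minute 112, minus 5-minute gap → minute 107); T (must start by minute 158, minus 10-minute gap → minute 148). Taking the minimum, Q must finish by minute 107 and start by 107 − 26 = minute 81.

81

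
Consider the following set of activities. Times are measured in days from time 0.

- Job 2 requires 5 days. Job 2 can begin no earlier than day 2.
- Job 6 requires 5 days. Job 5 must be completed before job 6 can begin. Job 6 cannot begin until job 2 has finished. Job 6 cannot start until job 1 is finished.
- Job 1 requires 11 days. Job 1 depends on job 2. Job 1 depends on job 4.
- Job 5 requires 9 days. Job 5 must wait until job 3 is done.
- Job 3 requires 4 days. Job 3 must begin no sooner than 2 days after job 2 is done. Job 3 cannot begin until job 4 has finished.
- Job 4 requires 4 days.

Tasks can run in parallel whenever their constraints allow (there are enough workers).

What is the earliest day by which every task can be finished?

Nothing blocks job 4, so it runs from day 0 to day 4.
Job 2 cannot begin until its own release at day 2. It runs from day 2 to 2 + 5 = day 7.
Job 3 has to wait for job 2 (finishes day 7, plus 2-day gap → day 9); job 4 (finishes day 4). The latest of these is day 9, so job 3 runs day 9 to 9 + 4 = day 13.
After job 3 (finishes day 13), job 5 can start at day 13 and finishes at day 22.
Job 1 has to wait for job 2 (finishes day 7); job 4 (finishes day 4). The latest of these is day 7, so job 1 runs day 7 to 7 + 11 = day 18.
Job 6 has to wait for job 5 (finishes day 22); job 2 (finishes day 7); job 1 (finishes day 18). The latest of these is day 22, so job 6 runs day 22 to 22 + 5 = day 27.
All tasks are finished once the last one completes. Finish times: Job 1 at 18, Job 2 at 7, Job 3 at 13, Job 4 at 4, Job 5 at 22, Job 6 at 27. The latest is day 27.

27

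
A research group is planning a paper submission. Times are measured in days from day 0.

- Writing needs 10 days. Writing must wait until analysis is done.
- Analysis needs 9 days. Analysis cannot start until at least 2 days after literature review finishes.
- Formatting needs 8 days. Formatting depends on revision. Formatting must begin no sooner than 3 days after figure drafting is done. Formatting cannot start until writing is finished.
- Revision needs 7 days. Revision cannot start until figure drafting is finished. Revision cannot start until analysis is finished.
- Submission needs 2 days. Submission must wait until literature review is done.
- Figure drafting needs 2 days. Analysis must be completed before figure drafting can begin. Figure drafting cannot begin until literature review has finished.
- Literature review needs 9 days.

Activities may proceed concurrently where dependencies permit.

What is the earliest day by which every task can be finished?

38

Nothing blocks literature review, so it runs from day 0 to day 9.
Submission waits on literature review (finishes day 9), so it starts at day 9 and finishes at 9 + 2 = day 11.
After literature review (finishes day 9, plus 2-day gap → day 11), analysis can start at day 11 and finishes at day 20.
After analysis (finishes day 20), writing can start at day 20 and finishes at day 30.
Figure drafting needs all of analysis (finishes day 20); literature review (finishes day 9). That puts its earliest start at day 20; it finishes at 20 + 2 = day 22.
Revision cannot start until figure drafting (finishes day 22); analysis (finishes day 20). The controlling bound is day 22, so revision finishes at 22 + 7 = day 29.
For formatting: revision (finishes day 29); figure drafting (finishes day 22, plus 3-day gap → day 25); writing (finishes day 30). Taking the maximum gives a start of day 30, and it finishes at 30 + 8 = day 38.
All tasks are finished once the last one completes. Finish times: Literature review at 9, Analysis at 20, Figure drafting at 22, Writing at 30, Revision at 29, Formatting at 38, Submission at 11. The latest is day 38.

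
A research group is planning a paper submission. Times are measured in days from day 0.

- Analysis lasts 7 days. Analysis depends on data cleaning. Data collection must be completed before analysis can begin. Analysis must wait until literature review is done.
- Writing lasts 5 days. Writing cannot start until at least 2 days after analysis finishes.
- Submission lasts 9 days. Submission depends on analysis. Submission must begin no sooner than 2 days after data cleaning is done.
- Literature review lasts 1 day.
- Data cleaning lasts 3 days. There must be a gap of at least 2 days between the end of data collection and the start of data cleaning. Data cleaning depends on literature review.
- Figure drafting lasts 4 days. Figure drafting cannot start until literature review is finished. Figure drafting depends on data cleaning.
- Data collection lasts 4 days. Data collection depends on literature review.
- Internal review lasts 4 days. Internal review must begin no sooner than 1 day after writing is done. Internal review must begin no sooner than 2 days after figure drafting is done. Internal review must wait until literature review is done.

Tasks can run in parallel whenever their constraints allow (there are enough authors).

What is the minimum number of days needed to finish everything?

29

Nothing blocks literature review, so it runs from day 0 to day 1.
Data collection waits on literature review (finishes day 1), so it starts at day 1 and finishes at 1 + 4 = day 5.
For data cleaning: data collection (finishes day 5, plus 2-day gap → day 7); literature review (finishes day 1). Taking the maximum gives a start of day 7, and it finishes at 7 + 3 = day 10.
Figure drafting cannot start until literature review (finishes day 1); data cleaning (finishes day 10). The controlling bound is day 10, so figure drafting finishes at 10 + 4 = day 14.
For analysis: data cleaning (finishes day 10); data collection (finishes day 5); literature review (finishes day 1). Taking the maximum gives a start of day 10, and it finishes at 10 + 7 = day 17.
Submission has to wait for analysis (finishes day 17); data cleaning (finishes day 10, plus 2-day gap → day 12). The latest of these is day 17, so submission runs day 17 to 17 + 9 = day 26.
Writing cannot begin until analysis (finishes day 17, plus 2-day gap → day 19). It runs from day 19 to 19 + 5 = day 24.
Internal review cannot start until writing (finishes day 24, plus 1-day gap → day 25); figure drafting (finishes day 14, plus 2-day gap → day 16); literature review (finishes day 1). The controlling bound is day 25, so internal review finishes at 25 + 4 = day 29.
All tasks are finished once the last one completes. Finish times: Literature review at 1, Data collection at 5, Data cleaning at 10, Analysis at 17, Figure drafting at 14, Writing at 24, Internal review at 29, Submission at 26. The latest is day 29.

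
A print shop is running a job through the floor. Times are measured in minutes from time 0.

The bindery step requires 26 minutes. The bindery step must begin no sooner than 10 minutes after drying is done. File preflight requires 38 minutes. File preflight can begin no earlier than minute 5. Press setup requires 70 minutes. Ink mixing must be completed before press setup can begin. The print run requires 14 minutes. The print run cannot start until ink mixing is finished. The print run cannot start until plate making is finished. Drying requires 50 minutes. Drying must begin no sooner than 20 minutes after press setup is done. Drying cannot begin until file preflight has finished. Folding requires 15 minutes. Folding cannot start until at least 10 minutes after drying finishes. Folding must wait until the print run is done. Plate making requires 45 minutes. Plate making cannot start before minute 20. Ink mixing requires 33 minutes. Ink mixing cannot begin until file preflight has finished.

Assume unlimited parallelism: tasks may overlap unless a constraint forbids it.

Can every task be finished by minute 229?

After its own release at minute 20, plate making can start at minute 20 and finishes at minute 65.
After its own release at minute 5, file preflight can start at minute 5 and finishes at minute 43.
Ink mixing waits on file preflight (finishes minute 43), so it starts at minute 43 and finishes at 43 + 33 = minute 76.
The print run needs all of ink mixing (finishes minute 76); plate making (finishes minute 65). That puts its earliest start at minute 76; it finishes at 76 + 14 = minute 90.
After ink mixing (finishes minute 76), press setup can start at minute 76 and finishes at minute 146.
Drying needs all of press setup (finishes minute 146, plus 20-minute gap → minute 166); file preflight (finishes minute 43). That puts its earliest start at minute 166; it finishes at 166 + 50 = minute 216.
After drying (finishes minute 216, plus 10-minute gap → minute 226), the bindery step can start at minute 226 and finishes at minute 252.
For folding: drying (finishes minute 216, plus 10-minute gap → minute 226); the print run (finishes minute 90). Taking the maximum gives a start of minute 226, and it finishes at 226 + 15 = minute 241.
The earliest everything can be done is minute 252, which is after the deadline of 229, so it is not possible.

No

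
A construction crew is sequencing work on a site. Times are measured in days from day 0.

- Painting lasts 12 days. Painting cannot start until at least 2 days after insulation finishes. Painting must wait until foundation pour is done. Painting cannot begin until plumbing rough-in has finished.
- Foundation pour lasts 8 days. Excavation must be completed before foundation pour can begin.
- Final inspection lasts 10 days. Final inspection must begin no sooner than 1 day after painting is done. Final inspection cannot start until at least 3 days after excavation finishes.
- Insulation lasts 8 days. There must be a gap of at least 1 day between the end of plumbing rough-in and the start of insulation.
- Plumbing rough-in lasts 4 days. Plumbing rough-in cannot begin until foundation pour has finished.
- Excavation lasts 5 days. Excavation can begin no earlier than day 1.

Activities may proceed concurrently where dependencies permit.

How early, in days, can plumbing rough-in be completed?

After its own release at day 1, excavation can start at day 1 and finishes at day 6.
Foundation pour waits on excavation (finishes day 6), so it starts at day 6 and finishes at 6 + 8 = day 14.
After foundation pour (finishes day 14), plumbing rough-in can start at day 14 and finishes at day 18.

18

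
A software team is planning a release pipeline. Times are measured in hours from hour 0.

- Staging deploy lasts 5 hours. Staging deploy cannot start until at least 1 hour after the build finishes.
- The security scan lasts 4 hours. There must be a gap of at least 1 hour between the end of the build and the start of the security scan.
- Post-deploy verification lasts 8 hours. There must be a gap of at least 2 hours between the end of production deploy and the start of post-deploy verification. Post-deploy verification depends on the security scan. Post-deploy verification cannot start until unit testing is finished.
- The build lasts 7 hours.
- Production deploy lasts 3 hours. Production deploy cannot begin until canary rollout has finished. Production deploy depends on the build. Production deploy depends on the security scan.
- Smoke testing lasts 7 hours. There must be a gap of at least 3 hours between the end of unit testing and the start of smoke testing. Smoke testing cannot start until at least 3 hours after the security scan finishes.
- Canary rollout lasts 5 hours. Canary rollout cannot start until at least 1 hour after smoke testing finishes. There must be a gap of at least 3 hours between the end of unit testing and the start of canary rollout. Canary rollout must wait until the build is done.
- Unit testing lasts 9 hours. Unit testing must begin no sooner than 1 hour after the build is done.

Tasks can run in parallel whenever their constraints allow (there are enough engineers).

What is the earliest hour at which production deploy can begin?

33

The build has no prerequisites, so it starts at hour 0 and finishes at hour 7.
The security scan cannot begin until the build (finishes hour 7, plus 1-hour gap → hour 8). It runs from hour 8 to 8 + 4 = hour 12.
Unit testing waits on the build (finishes hour 7, plus 1-hour gap → hour 8), so it starts at hour 8 and finishes at 8 + 9 = hour 17.
Smoke testing cannot start until unit testing (finishes hour 17, plus 3-hour gap → hour 20); the security scan (finishes hour 12, plus 3-hour gap → hour 15). The controlling bound is hour 20, so smoke testing finishes at 20 + 7 = hour 27.
Canary rollout has to wait for smoke testing (finishes hour 27, plus 1-hour gap → hour 28); unit testing (finishes hour 17, plus 3-hour gap → hour 20); the build (finishes hour 7). The latest of these is hour 28, so canary rollout runs hour 28 to 28 + 5 = hour 33.
Production deploy waits on canary rollout (finishes hour 33); the build (finishes hour 7); the security scan (finishes hour 12). The latest of these is hour 33, which is the earliest production deploy can start.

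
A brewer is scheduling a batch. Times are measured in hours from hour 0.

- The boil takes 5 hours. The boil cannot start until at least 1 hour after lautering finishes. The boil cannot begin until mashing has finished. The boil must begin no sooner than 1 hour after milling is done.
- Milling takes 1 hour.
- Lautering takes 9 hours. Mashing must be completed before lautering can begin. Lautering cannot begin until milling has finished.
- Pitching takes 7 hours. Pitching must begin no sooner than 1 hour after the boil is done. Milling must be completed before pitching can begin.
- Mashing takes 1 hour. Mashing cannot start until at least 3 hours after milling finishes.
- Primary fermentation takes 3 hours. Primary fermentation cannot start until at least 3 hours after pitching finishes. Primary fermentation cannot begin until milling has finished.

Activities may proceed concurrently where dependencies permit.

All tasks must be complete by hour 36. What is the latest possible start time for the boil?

17

To finish by hour 36, primary fermentation (duration 3) must start no later than hour 33.
Pitching must finish before primary fermentation (must start by hour 33, minus 3-hour gap → hour 30). With a 7-hour duration, pitching must start by 30 − 7 = hour 23.
Since pitching (must start by hour 23, minus 1-hour gap → hour 22) depends on it, the boil must finish by hour 22. Backing off its 5-hour duration gives a latest start of hour 17.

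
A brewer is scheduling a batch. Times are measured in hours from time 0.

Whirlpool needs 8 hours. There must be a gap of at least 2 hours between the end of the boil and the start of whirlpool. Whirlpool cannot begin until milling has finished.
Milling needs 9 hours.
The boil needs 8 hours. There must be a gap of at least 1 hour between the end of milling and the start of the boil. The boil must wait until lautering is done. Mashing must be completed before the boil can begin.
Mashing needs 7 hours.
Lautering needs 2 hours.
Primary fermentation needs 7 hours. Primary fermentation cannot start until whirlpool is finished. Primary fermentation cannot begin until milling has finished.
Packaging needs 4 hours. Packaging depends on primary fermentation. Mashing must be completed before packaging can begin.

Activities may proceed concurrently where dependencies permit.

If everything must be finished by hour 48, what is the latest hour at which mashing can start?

12

Nothing follows packaging; the deadline of hour 48 is its only limit. It must start by 48 − 4 = hour 44.
Primary fermentation must finish before packaging (must start by hour 44). With a 7-hour duration, primary fermentation must start by 44 − 7 = hour 37.
Since primary fermentation (must start by hour 37) depends on it, whirlpool must finish by hour 37. Backing off its 8-hour duration gives a latest start of hour 29.
Since whirlpool (must start by hour 29, minus 2-hour gap → hour 27) depends on it, the boil must finish by hour 27. Backing off its 8-hour duration gives a latest start of hour 19.
Mashing must finish in time for the boil (must start by hour 19); packaging (must start by hour 44). The tightest is hour 19, so mashing must start by 19 − 7 = hour 12.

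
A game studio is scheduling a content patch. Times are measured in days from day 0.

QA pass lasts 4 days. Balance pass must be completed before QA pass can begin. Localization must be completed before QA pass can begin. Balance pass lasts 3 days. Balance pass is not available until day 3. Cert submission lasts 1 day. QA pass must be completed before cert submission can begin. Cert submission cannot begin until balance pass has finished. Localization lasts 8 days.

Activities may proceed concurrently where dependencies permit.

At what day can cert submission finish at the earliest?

13

Nothing blocks localization, so it runs from day 0 to day 8.
After its own release at day 3, balance pass can start at day 3 and finishes at day 6.
QA pass cannot start until balance pass (finishes day 6); localization (finishes day 8). The controlling bound is day 8, so QA pass finishes at 8 + 4 = day 12.
Cert submission needs all of QA pass (finishes day 12); balance pass (finishes day 6). That puts its earliest start at day 12; it finishes at 12 + 1 = day 13.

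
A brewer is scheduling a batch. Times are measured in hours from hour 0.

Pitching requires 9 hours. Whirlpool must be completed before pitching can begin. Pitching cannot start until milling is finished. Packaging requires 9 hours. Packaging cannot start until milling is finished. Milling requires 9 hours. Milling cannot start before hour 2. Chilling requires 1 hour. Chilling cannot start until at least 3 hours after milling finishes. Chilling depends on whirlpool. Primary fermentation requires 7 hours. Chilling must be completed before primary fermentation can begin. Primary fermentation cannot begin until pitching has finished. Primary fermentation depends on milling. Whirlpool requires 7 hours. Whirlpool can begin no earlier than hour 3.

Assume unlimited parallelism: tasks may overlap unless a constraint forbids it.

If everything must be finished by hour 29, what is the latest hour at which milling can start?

4

Primary fermentation has no dependents, so it just needs to finish by hour 29. Starting by 29 − 7 = hour 22 achieves that.
Since primary fermentation (must start by hour 22) depends on it, chilling must finish by hour 22. Backing off its 1-hour duration gives a latest start of hour 21.
Since primary fermentation (must start by hour 22) depends on it, pitching must finish by hour 22. Backing off its 9-hour duration gives a latest start of hour 13.
Packaging must finish by hour 29; it takes 9 hours, so it must start by 29 − 9 = hour 20.
For milling: chilling (must start by hour 21, minus 3-hour gap → hour 18); pitching (must start by hour 13); primary fermentation (must start by hour 22); packaging (must start by hour 20). The most restrictive is hour 13; with a 9-hour duration, milling must start by hour 4.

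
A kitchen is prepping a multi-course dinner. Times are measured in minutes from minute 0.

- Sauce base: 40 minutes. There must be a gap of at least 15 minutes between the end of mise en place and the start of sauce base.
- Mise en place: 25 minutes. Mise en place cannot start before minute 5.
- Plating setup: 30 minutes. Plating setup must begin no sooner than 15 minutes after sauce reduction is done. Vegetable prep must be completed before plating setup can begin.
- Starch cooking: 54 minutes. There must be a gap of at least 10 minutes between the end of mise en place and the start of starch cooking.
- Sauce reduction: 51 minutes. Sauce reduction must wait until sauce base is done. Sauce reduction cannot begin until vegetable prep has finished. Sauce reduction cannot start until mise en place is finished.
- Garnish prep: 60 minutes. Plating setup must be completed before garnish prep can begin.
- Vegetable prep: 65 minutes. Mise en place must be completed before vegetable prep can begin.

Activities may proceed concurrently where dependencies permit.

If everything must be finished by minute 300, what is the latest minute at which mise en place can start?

54

Garnish prep must finish by minute 300; it takes 60 minutes, so it must start by 300 − 60 = minute 240.
Plating setup has to be done before garnish prep (must start by minute 240). That means finishing by minute 240, i.e. starting by 240 − 30 = minute 210.
Sauce reduction has to be done before plating setup (must start by minute 210, minus 15-minute gap → minute 195). That means finishing by minute 195, i.e. starting by 195 − 51 = minute 144.
Sauce base has to be done before sauce reduction (must start by minute 144). That means finishing by minute 144, i.e. starting by 144 − 40 = minute 104.
Vegetable prep feeds sauce reduction (must start by minute 144); plating setup (must start by minute 210). Taking the minimum, vegetable prep must finish by minute 144 and start by 144 − 65 = minute 79.
Starch cooking must finish by minute 300; it takes 54 minutes, so it must start by 300 − 54 = minute 246.
Mise en place has several dependents: sauce base (must start by minute 104, minus 15-minute gap → minute 89); vegetable prep (must start by minute 79); sauce reduction (must start by minute 144); starch cooking (must start by minute 246, minus 10-minute gap → minute 236). The earliest of those limits is minute 79, so mise en place must start by 79 − 25 = minute 54.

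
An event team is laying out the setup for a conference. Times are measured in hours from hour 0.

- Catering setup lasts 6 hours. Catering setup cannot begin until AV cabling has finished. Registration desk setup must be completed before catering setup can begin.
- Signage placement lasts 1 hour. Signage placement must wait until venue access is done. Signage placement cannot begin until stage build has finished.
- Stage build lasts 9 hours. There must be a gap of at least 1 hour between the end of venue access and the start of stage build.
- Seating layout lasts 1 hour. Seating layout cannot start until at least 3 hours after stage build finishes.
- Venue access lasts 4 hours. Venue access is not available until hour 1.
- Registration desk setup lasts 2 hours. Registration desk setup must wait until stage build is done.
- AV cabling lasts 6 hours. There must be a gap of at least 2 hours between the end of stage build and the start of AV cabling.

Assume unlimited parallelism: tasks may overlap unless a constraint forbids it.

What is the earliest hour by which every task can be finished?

Venue access cannot begin until its own release at hour 1. It runs from hour 1 to 1 + 4 = hour 5.
Stage build waits on venue access (finishes hour 5, plus 1-hour gap → hour 6), so it starts at hour 6 and finishes at 6 + 9 = hour 15.
For signage placement: venue access (finishes hour 5); stage build (finishes hour 15). Taking the maximum gives a start of hour 15, and it finishes at 15 + 1 = hour 16.
Registration desk setup waits on stage build (finishes hour 15), so it starts at hour 15 and finishes at 15 + 2 = hour 17.
After stage build (finishes hour 15, plus 3-hour gap → hour 18), seating layout can start at hour 18 and finishes at hour 19.
After stage build (finishes hour 15, plus 2-hour gap → hour 17), AV cabling can start at hour 17 and finishes at hour 23.
Catering setup needs all of AV cabling (finishes hour 23); registration desk setup (finishes hour 17). That puts its earliest start at hour 23; it finishes at 23 + 6 = hour 29.
All tasks are finished once the last one completes. Finish times: Venue access at 5, Stage build at 15, AV cabling at 23, Seating layout at 19, Registration desk setup at 17, Signage placement at 16, Catering setup at 29. The latest is hour 29.

29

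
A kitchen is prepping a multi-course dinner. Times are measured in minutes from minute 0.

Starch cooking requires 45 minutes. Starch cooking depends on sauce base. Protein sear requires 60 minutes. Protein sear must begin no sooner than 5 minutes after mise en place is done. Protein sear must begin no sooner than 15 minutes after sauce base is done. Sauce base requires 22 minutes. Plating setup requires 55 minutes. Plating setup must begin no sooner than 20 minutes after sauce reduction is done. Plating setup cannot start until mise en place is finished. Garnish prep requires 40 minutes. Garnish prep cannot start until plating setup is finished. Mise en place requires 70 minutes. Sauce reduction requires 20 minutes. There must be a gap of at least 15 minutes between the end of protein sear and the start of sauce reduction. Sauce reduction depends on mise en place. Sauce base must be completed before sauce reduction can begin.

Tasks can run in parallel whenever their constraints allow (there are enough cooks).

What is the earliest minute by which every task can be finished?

Sauce base can start immediately at minute 0; it finishes at minute 22.
After sauce base (finishes minute 22), starch cooking can start at minute 22 and finishes at minute 67.
Mise en place can start immediately at minute 0; it finishes at minute 70.
For protein sear: mise en place (finishes minute 70, plus 5-minute gap → minute 75); sauce base (finishes minute 22, plus 15-minute gap → minute 37). Taking the maximum gives a start of minute 75, and it finishes at 75 + 60 = minute 135.
Sauce reduction needs all of protein sear (finishes minute 135, plus 15-minute gap → minute 150); mise en place (finishes minute 70); sauce base (finishes minute 22). That puts its earliest start at minute 150; it finishes at 150 + 20 = minute 170.
Plating setup needs all of sauce reduction (finishes minute 170, plus 20-minute gap → minute 190); mise en place (finishes minute 70). That puts its earliest start at minute 190; it finishes at 190 + 55 = minute 245.
Garnish prep waits on plating setup (finishes minute 245), so it starts at minute 245 and finishes at 245 + 40 = minute 285.
All tasks are finished once the last one completes. Finish times: Mise en place at 70, Sauce base at 22, Protein sear at 135, Sauce reduction at 170, Starch cooking at 67, Plating setup at 245, Garnish prep at 285. The latest is minute 285.

285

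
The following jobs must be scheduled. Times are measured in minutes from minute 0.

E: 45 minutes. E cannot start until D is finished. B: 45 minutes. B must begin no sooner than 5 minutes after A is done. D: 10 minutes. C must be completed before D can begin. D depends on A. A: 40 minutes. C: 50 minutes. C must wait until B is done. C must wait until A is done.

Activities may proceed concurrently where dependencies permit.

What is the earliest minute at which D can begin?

140

A has no prerequisites, so it starts at minute 0 and finishes at minute 40.
B waits on A (finishes minute 40, plus 5-minute gap → minute 45), so it starts at minute 45 and finishes at 45 + 45 = minute 90.
For C: B (finishes minute 90); A (finishes minute 40). Taking the maximum gives a start of minute 90, and it finishes at 90 + 50 = minute 140.
D waits on C (finishes minute 140); A (finishes minute 40). The latest of these is minute 140, which is the earliest D can start.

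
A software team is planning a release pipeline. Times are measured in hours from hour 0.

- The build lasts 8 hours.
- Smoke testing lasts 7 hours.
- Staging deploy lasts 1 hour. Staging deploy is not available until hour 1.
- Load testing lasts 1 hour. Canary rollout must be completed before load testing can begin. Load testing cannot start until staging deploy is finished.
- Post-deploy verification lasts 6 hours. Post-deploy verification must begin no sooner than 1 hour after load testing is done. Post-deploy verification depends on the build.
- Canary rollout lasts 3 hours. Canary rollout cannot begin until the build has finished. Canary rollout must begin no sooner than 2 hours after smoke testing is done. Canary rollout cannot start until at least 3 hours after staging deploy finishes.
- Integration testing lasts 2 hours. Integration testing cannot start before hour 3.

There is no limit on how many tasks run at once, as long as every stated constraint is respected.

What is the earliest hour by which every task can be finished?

Smoke testing can start immediately at hour 0; it finishes at hour 7.
Staging deploy cannot begin until its own release at hour 1. It runs from hour 1 to 1 + 1 = hour 2.
Integration testing cannot begin until its own release at hour 3. It runs from hour 3 to 3 + 2 = hour 5.
Nothing blocks the build, so it runs from hour 0 to hour 8.
Canary rollout has to wait for the build (finishes hour 8); smoke testing (finishes hour 7, plus 2-hour gap → hour 9); staging deploy (finishes hour 2, plus 3-hour gap → hour 5). The latest of these is hour 9, so canary rollout runs hour 9 to 9 + 3 = hour 12.
For load testing: canary rollout (finishes hour 12); staging deploy (finishes hour 2). Taking the maximum gives a start of hour 12, and it finishes at 12 + 1 = hour 13.
Post-deploy verification has to wait for load testing (finishes hour 13, plus 1-hour gap → hour 14); the build (finishes hour 8). The latest of these is hour 14, so post-deploy verification runs hour 14 to 14 + 6 = hour 20.
All tasks are finished once the last one completes. Finish times: The build at 8, Integration testing at 5, Staging deploy at 2, Smoke testing at 7, Canary rollout at 12, Load testing at 13, Post-deploy verification at 20. The latest is hour 20.

20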